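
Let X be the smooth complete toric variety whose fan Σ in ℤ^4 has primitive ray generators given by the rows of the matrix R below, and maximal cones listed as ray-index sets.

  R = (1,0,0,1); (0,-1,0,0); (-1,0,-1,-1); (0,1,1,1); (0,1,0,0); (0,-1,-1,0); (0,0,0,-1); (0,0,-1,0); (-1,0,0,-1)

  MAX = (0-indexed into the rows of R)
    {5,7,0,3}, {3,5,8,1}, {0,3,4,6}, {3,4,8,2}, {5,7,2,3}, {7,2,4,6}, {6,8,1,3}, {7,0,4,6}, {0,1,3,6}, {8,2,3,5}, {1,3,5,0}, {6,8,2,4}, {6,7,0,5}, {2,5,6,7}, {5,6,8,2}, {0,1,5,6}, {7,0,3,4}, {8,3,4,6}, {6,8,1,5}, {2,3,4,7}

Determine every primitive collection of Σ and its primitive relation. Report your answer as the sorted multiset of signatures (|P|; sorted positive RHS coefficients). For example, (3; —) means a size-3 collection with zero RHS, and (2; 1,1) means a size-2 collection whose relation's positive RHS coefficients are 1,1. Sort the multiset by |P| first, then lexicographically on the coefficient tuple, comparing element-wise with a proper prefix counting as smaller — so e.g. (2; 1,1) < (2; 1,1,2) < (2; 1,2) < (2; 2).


Minimal non-faces — 10 found among 9 rays, 20 max cones:

  P={0,8}:  v_{0} + v_{8} = 0  so sig = (2; —)
  P={1,4}:  v_{1} + v_{4} = 0  so sig = (2; —)
  P={0,2}:  v_{0} + v_{2} = v_{7}  so sig = (2; 1)
  P={1,7}:  v_{1} + v_{7} = v_{5}  so sig = (2; 1)
  P={4,5}:  v_{4} + v_{5} = v_{7}  so sig = (2; 1)
  P={7,8}:  v_{7} + v_{8} = v_{2}  so sig = (2; 1)
  P={1,2}:  v_{1} + v_{2} = v_{5} + v_{8}  so sig = (2; 1,1)
  P={3,5,6}:  v_{3} + v_{5} + v_{6} = 0  so sig = (3; —)
  P={3,6,7}:  v_{3} + v_{6} + v_{7} = v_{4}  so sig = (3; 1)
  P={2,3,6}:  v_{2} + v_{3} + v_{6} = v_{4} + v_{8}  so sig = (3; 1,1)

Sorted signature multiset PRS(X):
[(2; —), (2; —), (2; 1), (2; 1), (2; 1), (2; 1), (2; 1,1), (3; —), (3; 1), (3; 1,1)]


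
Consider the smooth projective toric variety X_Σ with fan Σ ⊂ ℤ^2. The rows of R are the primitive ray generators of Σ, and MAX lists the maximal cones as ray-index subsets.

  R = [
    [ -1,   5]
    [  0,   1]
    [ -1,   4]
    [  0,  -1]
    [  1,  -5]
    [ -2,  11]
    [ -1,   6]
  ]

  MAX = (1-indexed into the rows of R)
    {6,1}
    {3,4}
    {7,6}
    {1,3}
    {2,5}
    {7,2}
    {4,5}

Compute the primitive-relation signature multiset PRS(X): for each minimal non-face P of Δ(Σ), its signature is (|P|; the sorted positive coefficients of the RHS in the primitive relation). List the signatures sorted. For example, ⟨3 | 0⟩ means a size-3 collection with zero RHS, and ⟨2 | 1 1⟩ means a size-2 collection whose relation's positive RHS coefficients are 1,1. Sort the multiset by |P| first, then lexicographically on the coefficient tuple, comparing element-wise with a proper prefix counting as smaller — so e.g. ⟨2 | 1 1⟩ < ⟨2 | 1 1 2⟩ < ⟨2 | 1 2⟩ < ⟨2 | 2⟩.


Δ(Σ) — 7 vertices, 14 min non-faces:

  P={1,5}:  v_{1} + v_{5} = 0  ⇒ sig = ⟨2 | 0⟩
  P={2,4}:  v_{2} + v_{4} = 0  ⇒ sig = ⟨2 | 0⟩
  P={1,2}:  v_{1} + v_{2} = v_{7}  ⇒ sig = ⟨2 | 1⟩
  P={1,4}:  v_{1} + v_{4} = v_{3}  ⇒ sig = ⟨2 | 1⟩
  P={1,7}:  v_{1} + v_{7} = v_{6}  ⇒ sig = ⟨2 | 1⟩
  P={2,3}:  v_{2} + v_{3} = v_{1}  ⇒ sig = ⟨2 | 1⟩
  P={3,5}:  v_{3} + v_{5} = v_{4}  ⇒ sig = ⟨2 | 1⟩
  P={4,7}:  v_{4} + v_{7} = v_{1}  ⇒ sig = ⟨2 | 1⟩
  P={5,6}:  v_{5} + v_{6} = v_{7}  ⇒ sig = ⟨2 | 1⟩
  P={5,7}:  v_{5} + v_{7} = v_{2}  ⇒ sig = ⟨2 | 1⟩
  P={2,6}:  v_{2} + v_{6} = 2·v_{7}  ⇒ sig = ⟨2 | 2⟩
  P={3,7}:  v_{3} + v_{7} = 2·v_{1}  ⇒ sig = ⟨2 | 2⟩
  P={4,6}:  v_{4} + v_{6} = 2·v_{1}  ⇒ sig = ⟨2 | 2⟩
  P={3,6}:  v_{3} + v_{6} = 3·v_{1}  ⇒ sig = ⟨2 | 3⟩

Sorted signature multiset PRS(X):
    ⟨2 | 0⟩
    ⟨2 | 0⟩
    ⟨2 | 1⟩
    ⟨2 | 1⟩
    ⟨2 | 1⟩
    ⟨2 | 1⟩
    ⟨2 | 1⟩
    ⟨2 | 1⟩
    ⟨2 | 1⟩
    ⟨2 | 1⟩
    ⟨2 | 2⟩
    ⟨2 | 2⟩
    ⟨2 | 2⟩
    ⟨2 | 3⟩


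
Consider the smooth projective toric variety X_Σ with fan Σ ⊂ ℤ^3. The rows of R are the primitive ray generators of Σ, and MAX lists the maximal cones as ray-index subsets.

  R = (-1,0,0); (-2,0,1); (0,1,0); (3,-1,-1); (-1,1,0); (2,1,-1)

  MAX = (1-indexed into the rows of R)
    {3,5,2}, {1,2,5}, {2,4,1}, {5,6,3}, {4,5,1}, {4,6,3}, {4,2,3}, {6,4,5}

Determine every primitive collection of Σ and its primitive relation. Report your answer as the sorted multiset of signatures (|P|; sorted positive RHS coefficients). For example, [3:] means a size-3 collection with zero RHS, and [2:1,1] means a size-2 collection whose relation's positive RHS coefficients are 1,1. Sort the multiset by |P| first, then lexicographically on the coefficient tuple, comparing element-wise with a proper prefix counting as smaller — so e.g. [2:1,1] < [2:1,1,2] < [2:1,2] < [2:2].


Minimal non-faces — 5 found among 6 rays, 8 max cones:

  P = {1,3}:  v_{1} + v_{3} = v_{5} ; sig = [2:1]
  P = {2,6}:  v_{2} + v_{6} = v_{3} ; sig = [2:1]
  P = {1,6}:  v_{1} + v_{6} = v_{4} + 2·v_{5} ; sig = [2:1,2]
  P = {2,4,5}:  v_{2} + v_{4} + v_{5} = 0 ; sig = [3:]
  P = {3,4,5}:  v_{3} + v_{4} + v_{5} = v_{6} ; sig = [3:1]

so the primitive-relation signature multiset is
{ [2:1] ×2,  [2:1,2],  [3:],  [3:1] }


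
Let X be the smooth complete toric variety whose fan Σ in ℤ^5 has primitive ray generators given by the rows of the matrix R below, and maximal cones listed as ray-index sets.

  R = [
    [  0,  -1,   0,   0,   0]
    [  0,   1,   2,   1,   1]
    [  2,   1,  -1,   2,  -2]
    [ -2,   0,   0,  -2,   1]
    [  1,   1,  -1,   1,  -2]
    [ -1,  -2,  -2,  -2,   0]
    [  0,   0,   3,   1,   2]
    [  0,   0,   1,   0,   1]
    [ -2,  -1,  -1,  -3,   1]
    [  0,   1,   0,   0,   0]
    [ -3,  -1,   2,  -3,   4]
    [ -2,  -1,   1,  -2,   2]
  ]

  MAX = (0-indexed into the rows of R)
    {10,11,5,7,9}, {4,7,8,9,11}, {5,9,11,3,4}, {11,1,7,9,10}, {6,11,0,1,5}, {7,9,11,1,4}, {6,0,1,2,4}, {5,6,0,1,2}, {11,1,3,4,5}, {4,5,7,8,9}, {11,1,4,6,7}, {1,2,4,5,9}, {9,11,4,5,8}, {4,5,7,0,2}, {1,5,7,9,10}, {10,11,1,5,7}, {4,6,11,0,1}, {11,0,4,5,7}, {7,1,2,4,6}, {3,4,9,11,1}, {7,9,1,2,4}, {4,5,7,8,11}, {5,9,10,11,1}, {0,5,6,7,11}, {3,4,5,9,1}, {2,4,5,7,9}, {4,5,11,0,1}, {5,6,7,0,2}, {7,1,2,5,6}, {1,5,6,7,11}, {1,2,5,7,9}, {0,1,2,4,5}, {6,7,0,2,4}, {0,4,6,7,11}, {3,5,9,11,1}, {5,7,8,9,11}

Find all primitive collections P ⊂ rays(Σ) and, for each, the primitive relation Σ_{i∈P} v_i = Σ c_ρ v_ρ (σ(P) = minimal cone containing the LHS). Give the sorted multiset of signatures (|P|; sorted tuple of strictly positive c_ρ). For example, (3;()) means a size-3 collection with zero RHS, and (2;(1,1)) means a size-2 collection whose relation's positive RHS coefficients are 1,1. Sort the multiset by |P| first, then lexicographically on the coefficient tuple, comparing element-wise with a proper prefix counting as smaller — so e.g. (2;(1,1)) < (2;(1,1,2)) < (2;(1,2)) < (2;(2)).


24 minimal non-faces of Δ(Σ) (on 12 rays):

  P={0,9}:  v_{0} + v_{9} = 0  ⇒ sig = (2;())
  P={2,11}:  v_{2} + v_{11} = 0  ⇒ sig = (2;())
  P={1,8}:  v_{1} + v_{8} = v_{9} + v_{11}  ⇒ sig = (2;(1,1))
  P={3,6}:  v_{3} + v_{6} = v_{1} + v_{11}  ⇒ sig = (2;(1,1))
  P={3,7}:  v_{3} + v_{7} = v_{9} + v_{11}  ⇒ sig = (2;(1,1))
  P={4,10}:  v_{4} + v_{10} = v_{9} + v_{11}  ⇒ sig = (2;(1,1))
  P={6,8}:  v_{6} + v_{8} = v_{7} + v_{11}  ⇒ sig = (2;(1,1))
  P={6,9}:  v_{6} + v_{9} = v_{1} + v_{7}  ⇒ sig = (2;(1,1))
  P={0,3}:  v_{0} + v_{3} = v_{1} + v_{4} + v_{5} + v_{11}  ⇒ sig = (2;(1,1,1,1))
  P={0,8}:  v_{0} + v_{8} = v_{4} + v_{5} + v_{7} + v_{11}  ⇒ sig = (2;(1,1,1,1))
  P={0,10}:  v_{0} + v_{10} = v_{1} + v_{5} + v_{7} + v_{11}  ⇒ sig = (2;(1,1,1,1))
  P={2,3}:  v_{2} + v_{3} = v_{1} + v_{4} + v_{5} + v_{9}  ⇒ sig = (2;(1,1,1,1))
  P={2,8}:  v_{2} + v_{8} = v_{4} + v_{5} + v_{7} + v_{9}  ⇒ sig = (2;(1,1,1,1))
  P={2,10}:  v_{2} + v_{10} = v_{1} + v_{5} + v_{7} + v_{9}  ⇒ sig = (2;(1,1,1,1))
  P={3,8}:  v_{3} + v_{8} = v_{4} + v_{5} + 2·v_{9} + 2·v_{11}  ⇒ sig = (2;(1,1,2,2))
  P={3,10}:  v_{3} + v_{10} = v_{1} + v_{5} + 2·v_{9} + 2·v_{11}  ⇒ sig = (2;(1,1,2,2))
  P={6,10}:  v_{6} + v_{10} = 2·v_{1} + v_{5} + 2·v_{7} + v_{11}  ⇒ sig = (2;(1,1,2,2))
  P={8,10}:  v_{8} + v_{10} = v_{5} + v_{7} + 2·v_{9} + 2·v_{11}  ⇒ sig = (2;(1,1,2,2))
  P={0,1,7}:  v_{0} + v_{1} + v_{7} = v_{6}  ⇒ sig = (3;(1))
  P={4,5,6}:  v_{4} + v_{5} + v_{6} = v_{0}  ⇒ sig = (3;(1))
  P={1,4,5,7}:  v_{1} + v_{4} + v_{5} + v_{7} = 0  ⇒ sig = (4;())
  P={1,4,5,9,11}:  v_{1} + v_{4} + v_{5} + v_{9} + v_{11} = v_{3}  ⇒ sig = (5;(1))
  P={1,5,7,9,11}:  v_{1} + v_{5} + v_{7} + v_{9} + v_{11} = v_{10}  ⇒ sig = (5;(1))
  P={4,5,7,9,11}:  v_{4} + v_{5} + v_{7} + v_{9} + v_{11} = v_{8}  ⇒ sig = (5;(1))

Signatures (|P|; sorted positive RHS coefficients), sorted:
{ (2;()) ×2,  (2;(1,1)) ×6,  (2;(1,1,1,1)) ×6,  (2;(1,1,2,2)) ×4,  (3;(1)) ×2,  (4;()),  (5;(1)) ×3 }


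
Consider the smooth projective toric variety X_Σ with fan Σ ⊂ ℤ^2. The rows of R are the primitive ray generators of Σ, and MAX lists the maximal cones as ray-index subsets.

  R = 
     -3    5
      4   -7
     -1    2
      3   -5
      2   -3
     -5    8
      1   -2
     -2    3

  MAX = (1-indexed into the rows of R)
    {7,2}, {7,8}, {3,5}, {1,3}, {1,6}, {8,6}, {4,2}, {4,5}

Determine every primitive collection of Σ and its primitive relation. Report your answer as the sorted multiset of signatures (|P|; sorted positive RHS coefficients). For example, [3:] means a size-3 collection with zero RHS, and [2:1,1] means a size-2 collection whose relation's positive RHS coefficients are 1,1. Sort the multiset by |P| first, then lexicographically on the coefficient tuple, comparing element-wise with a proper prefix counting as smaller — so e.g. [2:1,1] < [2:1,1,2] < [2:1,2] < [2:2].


The 20 primitive collections of Σ (r=8, n=2):

  P={1,4}:  v_{1} + v_{4} = 0  so sig = [2:]
  P={3,7}:  v_{3} + v_{7} = 0  so sig = [2:]
  P={5,8}:  v_{5} + v_{8} = 0  so sig = [2:]
  P={1,2}:  v_{1} + v_{2} = v_{7}  so sig = [2:1]
  P={1,5}:  v_{1} + v_{5} = v_{3}  so sig = [2:1]
  P={1,7}:  v_{1} + v_{7} = v_{8}  so sig = [2:1]
  P={1,8}:  v_{1} + v_{8} = v_{6}  so sig = [2:1]
  P={2,3}:  v_{2} + v_{3} = v_{4}  so sig = [2:1]
  P={3,4}:  v_{3} + v_{4} = v_{5}  so sig = [2:1]
  P={3,8}:  v_{3} + v_{8} = v_{1}  so sig = [2:1]
  P={4,6}:  v_{4} + v_{6} = v_{8}  so sig = [2:1]
  P={4,7}:  v_{4} + v_{7} = v_{2}  so sig = [2:1]
  P={4,8}:  v_{4} + v_{8} = v_{7}  so sig = [2:1]
  P={5,6}:  v_{5} + v_{6} = v_{1}  so sig = [2:1]
  P={5,7}:  v_{5} + v_{7} = v_{4}  so sig = [2:1]
  P={2,6}:  v_{2} + v_{6} = v_{7} + v_{8}  so sig = [2:1,1]
  P={2,5}:  v_{2} + v_{5} = 2·v_{4}  so sig = [2:2]
  P={2,8}:  v_{2} + v_{8} = 2·v_{7}  so sig = [2:2]
  P={3,6}:  v_{3} + v_{6} = 2·v_{1}  so sig = [2:2]
  P={6,7}:  v_{6} + v_{7} = 2·v_{8}  so sig = [2:2]

so the primitive-relation signature multiset is
[[2:], [2:], [2:], [2:1], [2:1], [2:1], [2:1], [2:1], [2:1], [2:1], [2:1], [2:1], [2:1], [2:1], [2:1], [2:1,1], [2:2], [2:2], [2:2], [2:2]]


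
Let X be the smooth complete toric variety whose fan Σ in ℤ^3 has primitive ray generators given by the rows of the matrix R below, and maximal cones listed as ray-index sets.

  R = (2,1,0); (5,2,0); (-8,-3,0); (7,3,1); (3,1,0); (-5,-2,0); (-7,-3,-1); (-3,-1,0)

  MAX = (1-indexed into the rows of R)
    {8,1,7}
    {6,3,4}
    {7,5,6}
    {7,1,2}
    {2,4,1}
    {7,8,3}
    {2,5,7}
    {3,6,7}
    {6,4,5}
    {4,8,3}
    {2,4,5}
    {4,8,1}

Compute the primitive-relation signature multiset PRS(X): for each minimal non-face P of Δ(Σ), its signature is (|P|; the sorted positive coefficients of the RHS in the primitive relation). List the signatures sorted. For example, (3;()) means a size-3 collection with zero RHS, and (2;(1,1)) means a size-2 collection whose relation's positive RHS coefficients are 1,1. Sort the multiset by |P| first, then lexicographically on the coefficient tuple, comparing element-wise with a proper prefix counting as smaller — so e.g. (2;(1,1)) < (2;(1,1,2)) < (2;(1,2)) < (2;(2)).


Primitive collections (10):

  P = {2,6}:  v_{2} + v_{6} = 0  so sig = (2;())
  P = {4,7}:  v_{4} + v_{7} = 0  so sig = (2;())
  P = {5,8}:  v_{5} + v_{8} = 0  so sig = (2;())
  P = {1,5}:  v_{1} + v_{5} = v_{2}  so sig = (2;(1))
  P = {1,6}:  v_{1} + v_{6} = v_{8}  so sig = (2;(1))
  P = {2,3}:  v_{2} + v_{3} = v_{8}  so sig = (2;(1))
  P = {2,8}:  v_{2} + v_{8} = v_{1}  so sig = (2;(1))
  P = {3,5}:  v_{3} + v_{5} = v_{6}  so sig = (2;(1))
  P = {6,8}:  v_{6} + v_{8} = v_{3}  so sig = (2;(1))
  P = {1,3}:  v_{1} + v_{3} = 2·v_{8}  so sig = (2;(2))

Hence PRS(X_Σ) =
    |P|=2: 10 collections, coeffs (), (), (), (1), (1), (1), (1), (1), (1), (2)


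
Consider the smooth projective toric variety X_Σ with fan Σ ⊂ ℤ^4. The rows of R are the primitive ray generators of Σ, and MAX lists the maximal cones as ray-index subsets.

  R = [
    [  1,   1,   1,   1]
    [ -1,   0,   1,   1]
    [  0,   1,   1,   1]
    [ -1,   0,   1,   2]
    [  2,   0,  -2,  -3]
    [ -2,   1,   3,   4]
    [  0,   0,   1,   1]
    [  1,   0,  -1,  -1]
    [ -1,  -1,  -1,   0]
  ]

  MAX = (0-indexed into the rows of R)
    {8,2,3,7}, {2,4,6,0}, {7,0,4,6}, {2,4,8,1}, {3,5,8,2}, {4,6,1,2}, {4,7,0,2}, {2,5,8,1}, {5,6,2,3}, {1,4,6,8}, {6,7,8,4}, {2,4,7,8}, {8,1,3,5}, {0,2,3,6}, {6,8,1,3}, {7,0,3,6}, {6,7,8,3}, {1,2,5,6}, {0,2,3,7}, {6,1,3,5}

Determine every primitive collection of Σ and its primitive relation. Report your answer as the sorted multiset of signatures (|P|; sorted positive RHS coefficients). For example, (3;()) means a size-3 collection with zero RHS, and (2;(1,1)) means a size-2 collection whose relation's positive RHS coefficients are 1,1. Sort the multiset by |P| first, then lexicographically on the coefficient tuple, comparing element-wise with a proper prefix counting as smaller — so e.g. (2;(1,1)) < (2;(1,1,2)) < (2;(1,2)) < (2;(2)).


The 11 primitive collections of Σ (r=9, n=4):

  {1,7}:  v_{1} + v_{7} = 0 ; sig = (2;())
  {3,4}:  v_{3} + v_{4} = v_{7} ; sig = (2;(1))
  {4,5}:  v_{4} + v_{5} = v_{2} ; sig = (2;(1))
  {0,1}:  v_{0} + v_{1} = v_{2} + v_{6} ; sig = (2;(1,1))
  {0,8}:  v_{0} + v_{8} = v_{3} + v_{7} ; sig = (2;(1,1))
  {5,7}:  v_{5} + v_{7} = v_{2} + v_{3} ; sig = (2;(1,1))
  {0,5}:  v_{0} + v_{5} = 2·v_{2} + v_{3} + v_{6} ; sig = (2;(1,1,2))
  {1,2,3}:  v_{1} + v_{2} + v_{3} = v_{5} ; sig = (3;(1))
  {2,6,7}:  v_{2} + v_{6} + v_{7} = v_{0} ; sig = (3;(1))
  {2,6,8}:  v_{2} + v_{6} + v_{8} = v_{3} ; sig = (3;(1))
  {5,6,8}:  v_{5} + v_{6} + v_{8} = v_{1} + 2·v_{3} ; sig = (3;(1,2))

so the primitive-relation signature multiset is
    |P|=2: 7 collections, coeffs (), (1), (1), (1,1), (1,1), (1,1), (1,1,2)
    |P|=3: 4 collections, coeffs (1), (1), (1), (1,2)


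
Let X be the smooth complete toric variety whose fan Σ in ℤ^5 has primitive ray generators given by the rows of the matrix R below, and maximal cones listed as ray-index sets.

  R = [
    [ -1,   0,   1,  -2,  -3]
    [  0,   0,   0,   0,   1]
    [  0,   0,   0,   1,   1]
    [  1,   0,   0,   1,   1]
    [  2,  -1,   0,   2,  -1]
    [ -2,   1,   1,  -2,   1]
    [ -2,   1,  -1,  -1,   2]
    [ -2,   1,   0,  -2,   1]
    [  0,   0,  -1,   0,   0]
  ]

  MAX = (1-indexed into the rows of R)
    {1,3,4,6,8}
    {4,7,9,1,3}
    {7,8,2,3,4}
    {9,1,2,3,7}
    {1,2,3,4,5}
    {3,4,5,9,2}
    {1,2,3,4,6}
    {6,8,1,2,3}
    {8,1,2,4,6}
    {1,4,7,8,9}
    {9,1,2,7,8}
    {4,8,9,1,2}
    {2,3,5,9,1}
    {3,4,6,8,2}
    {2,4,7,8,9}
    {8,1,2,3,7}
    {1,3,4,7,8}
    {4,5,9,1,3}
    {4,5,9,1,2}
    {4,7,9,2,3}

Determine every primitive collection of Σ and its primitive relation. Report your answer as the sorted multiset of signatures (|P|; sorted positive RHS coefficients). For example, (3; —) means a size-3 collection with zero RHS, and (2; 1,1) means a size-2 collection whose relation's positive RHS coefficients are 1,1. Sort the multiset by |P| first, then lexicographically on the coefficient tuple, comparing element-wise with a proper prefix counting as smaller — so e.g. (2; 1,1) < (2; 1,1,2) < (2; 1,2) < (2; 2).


Σ has 9 primitive collections:

  P = {5,8}:  v_{5} + v_{8} = 0  ⟹  sig = (2; —)
  P = {6,9}:  v_{6} + v_{9} = v_{8}  ⟹  sig = (2; 1)
  P = {5,7}:  v_{5} + v_{7} = v_{3} + v_{9}  ⟹  sig = (2; 1,1)
  P = {5,6}:  v_{5} + v_{6} = v_{1} + v_{2} + v_{3} + v_{4}  ⟹  sig = (2; 1,1,1,1)
  P = {6,7}:  v_{6} + v_{7} = v_{3} + 2·v_{8}  ⟹  sig = (2; 1,2)
  P = {3,8,9}:  v_{3} + v_{8} + v_{9} = v_{7}  ⟹  sig = (3; 1)
  P = {1,2,4,7}:  v_{1} + v_{2} + v_{4} + v_{7} = v_{8}  ⟹  sig = (4; 1)
  P = {1,2,3,4,9}:  v_{1} + v_{2} + v_{3} + v_{4} + v_{9} = 0  ⟹  sig = (5; —)
  P = {1,2,3,4,8}:  v_{1} + v_{2} + v_{3} + v_{4} + v_{8} = v_{6}  ⟹  sig = (5; 1)

so the primitive-relation signature multiset is
{ (2; —),  (2; 1),  (2; 1,1),  (2; 1,1,1,1),  (2; 1,2),  (3; 1),  (4; 1),  (5; —),  (5; 1) }


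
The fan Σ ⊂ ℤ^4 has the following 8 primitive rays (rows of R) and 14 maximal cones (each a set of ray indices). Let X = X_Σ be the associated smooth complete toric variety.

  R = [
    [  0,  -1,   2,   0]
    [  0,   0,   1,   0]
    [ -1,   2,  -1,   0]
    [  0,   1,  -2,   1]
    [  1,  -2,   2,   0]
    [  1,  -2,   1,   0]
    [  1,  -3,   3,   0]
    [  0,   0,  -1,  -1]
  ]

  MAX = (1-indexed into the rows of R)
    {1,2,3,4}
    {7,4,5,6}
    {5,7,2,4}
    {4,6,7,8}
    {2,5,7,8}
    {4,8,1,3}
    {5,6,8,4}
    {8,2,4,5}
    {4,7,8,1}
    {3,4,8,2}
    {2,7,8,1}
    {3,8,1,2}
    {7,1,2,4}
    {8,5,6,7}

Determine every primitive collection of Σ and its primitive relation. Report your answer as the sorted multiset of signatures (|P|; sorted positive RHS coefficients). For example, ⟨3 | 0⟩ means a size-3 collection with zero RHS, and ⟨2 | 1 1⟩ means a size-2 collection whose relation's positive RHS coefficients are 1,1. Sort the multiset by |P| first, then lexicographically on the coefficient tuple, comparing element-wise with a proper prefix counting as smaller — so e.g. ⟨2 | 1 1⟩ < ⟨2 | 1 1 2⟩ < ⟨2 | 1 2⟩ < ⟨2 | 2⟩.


9 collections generate NE(X_Σ); each relation:

  • {3,6}:  v_{3} + v_{6} = 0 — sig = ⟨2 | 0⟩
  • {1,6}:  v_{1} + v_{6} = v_{7} — sig = ⟨2 | 1⟩
  • {2,6}:  v_{2} + v_{6} = v_{5} — sig = ⟨2 | 1⟩
  • {3,5}:  v_{3} + v_{5} = v_{2} — sig = ⟨2 | 1⟩
  • {3,7}:  v_{3} + v_{7} = v_{1} — sig = ⟨2 | 1⟩
  • {1,5}:  v_{1} + v_{5} = v_{2} + v_{7} — sig = ⟨2 | 1 1⟩
  • {1,2,4,8}:  v_{1} + v_{2} + v_{4} + v_{8} = 0 — sig = ⟨4 | 0⟩
  • {2,4,7,8}:  v_{2} + v_{4} + v_{7} + v_{8} = v_{6} — sig = ⟨4 | 1⟩
  • {4,5,7,8}:  v_{4} + v_{5} + v_{7} + v_{8} = 2·v_{6} — sig = ⟨4 | 2⟩

Signatures (|P|; sorted positive RHS coefficients), sorted:
    |P|=2: 6 collections, coeffs (), (1), (1), (1), (1), (1,1)
    |P|=4: 3 collections, coeffs (), (1), (2)


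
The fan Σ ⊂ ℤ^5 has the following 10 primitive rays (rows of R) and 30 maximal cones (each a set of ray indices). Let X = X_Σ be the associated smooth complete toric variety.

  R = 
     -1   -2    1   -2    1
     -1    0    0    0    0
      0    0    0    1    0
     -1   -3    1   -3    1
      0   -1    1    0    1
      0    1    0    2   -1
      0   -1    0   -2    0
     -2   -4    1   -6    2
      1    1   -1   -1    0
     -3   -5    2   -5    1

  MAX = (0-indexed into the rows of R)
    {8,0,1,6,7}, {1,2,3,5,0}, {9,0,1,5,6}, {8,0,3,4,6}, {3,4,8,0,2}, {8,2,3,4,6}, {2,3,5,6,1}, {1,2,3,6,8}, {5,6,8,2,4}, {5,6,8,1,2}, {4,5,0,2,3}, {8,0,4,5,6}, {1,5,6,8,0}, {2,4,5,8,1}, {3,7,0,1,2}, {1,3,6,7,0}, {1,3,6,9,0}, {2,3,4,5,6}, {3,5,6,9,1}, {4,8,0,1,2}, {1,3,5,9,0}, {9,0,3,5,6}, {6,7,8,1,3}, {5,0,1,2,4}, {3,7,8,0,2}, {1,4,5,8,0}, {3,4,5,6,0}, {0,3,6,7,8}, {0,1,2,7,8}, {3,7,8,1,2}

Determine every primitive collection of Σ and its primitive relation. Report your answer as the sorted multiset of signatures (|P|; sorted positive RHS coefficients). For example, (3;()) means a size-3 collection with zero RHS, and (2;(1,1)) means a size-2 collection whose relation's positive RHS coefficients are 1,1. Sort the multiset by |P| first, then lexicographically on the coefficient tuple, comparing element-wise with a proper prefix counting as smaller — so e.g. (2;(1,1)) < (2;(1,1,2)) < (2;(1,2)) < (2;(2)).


14 minimal non-faces of Δ(Σ) (on 10 rays):

  P={5,7}:  v_{5} + v_{7} = v_{0} + v_{1} + v_{6}  so sig = (2;(1,1,1))
  P={2,9}:  v_{2} + v_{9} = v_{1} + 2·v_{3} + v_{5}  so sig = (2;(1,1,2))
  P={4,9}:  v_{4} + v_{9} = 2·v_{0} + v_{3} + v_{5}  so sig = (2;(1,1,2))
  P={8,9}:  v_{8} + v_{9} = v_{0} + v_{1} + 2·v_{6}  so sig = (2;(1,1,2))
  P={4,7}:  v_{4} + v_{7} = 3·v_{0} + v_{2} + v_{8}  so sig = (2;(1,1,3))
  P={7,9}:  v_{7} + v_{9} = 2·v_{0} + 2·v_{1} + v_{3} + 2·v_{6}  so sig = (2;(1,2,2,2))
  P={0,2,6}:  v_{0} + v_{2} + v_{6} = v_{3}  so sig = (3;(1))
  P={1,4,6}:  v_{1} + v_{4} + v_{6} = v_{0}  so sig = (3;(1))
  P={3,5,8}:  v_{3} + v_{5} + v_{8} = v_{6}  so sig = (3;(1))
  P={2,6,7}:  v_{2} + v_{6} + v_{7} = v_{1} + 2·v_{3} + v_{8}  so sig = (3;(1,1,2))
  P={1,3,4}:  v_{1} + v_{3} + v_{4} = 2·v_{0} + v_{2}  so sig = (3;(1,2))
  P={0,2,5,8}:  v_{0} + v_{2} + v_{5} + v_{8} = 0  so sig = (4;())
  P={0,1,3,8}:  v_{0} + v_{1} + v_{3} + v_{8} = v_{7}  so sig = (4;(1))
  P={0,1,3,5,6}:  v_{0} + v_{1} + v_{3} + v_{5} + v_{6} = v_{9}  so sig = (5;(1))

Signatures (|P|; sorted positive RHS coefficients), sorted:
[(2;(1,1,1)), (2;(1,1,2)), (2;(1,1,2)), (2;(1,1,2)), (2;(1,1,3)), (2;(1,2,2,2)), (3;(1)), (3;(1)), (3;(1)), (3;(1,1,2)), (3;(1,2)), (4;()), (4;(1)), (5;(1))]


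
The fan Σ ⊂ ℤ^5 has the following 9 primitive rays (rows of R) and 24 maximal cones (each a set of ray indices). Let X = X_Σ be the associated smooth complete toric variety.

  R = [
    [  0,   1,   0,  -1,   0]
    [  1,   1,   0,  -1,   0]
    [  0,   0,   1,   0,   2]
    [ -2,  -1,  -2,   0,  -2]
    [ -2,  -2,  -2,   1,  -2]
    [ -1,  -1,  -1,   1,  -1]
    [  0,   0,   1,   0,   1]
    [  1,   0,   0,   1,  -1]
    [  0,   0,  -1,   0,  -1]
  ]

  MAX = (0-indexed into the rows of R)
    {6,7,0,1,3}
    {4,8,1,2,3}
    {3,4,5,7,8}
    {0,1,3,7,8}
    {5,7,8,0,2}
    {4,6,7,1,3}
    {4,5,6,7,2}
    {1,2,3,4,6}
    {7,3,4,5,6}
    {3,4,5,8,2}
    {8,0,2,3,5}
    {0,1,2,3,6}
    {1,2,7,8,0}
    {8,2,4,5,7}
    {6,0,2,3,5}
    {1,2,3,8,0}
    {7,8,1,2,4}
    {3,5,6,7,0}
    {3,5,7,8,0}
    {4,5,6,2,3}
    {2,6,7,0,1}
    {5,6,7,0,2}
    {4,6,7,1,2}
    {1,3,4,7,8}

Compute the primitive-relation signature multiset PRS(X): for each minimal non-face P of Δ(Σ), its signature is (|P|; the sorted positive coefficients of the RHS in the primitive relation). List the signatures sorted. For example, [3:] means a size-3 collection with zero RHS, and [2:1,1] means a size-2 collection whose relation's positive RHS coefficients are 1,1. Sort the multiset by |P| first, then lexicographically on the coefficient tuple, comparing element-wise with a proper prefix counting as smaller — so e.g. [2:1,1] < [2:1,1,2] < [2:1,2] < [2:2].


Minimal non-faces — 4 found among 9 rays, 24 max cones:

  P={6,8}:  v_{6} + v_{8} = 0  ⇒ sig = [2:]
  P={0,4}:  v_{0} + v_{4} = v_{3}  ⇒ sig = [2:1]
  P={1,5}:  v_{1} + v_{5} = v_{8}  ⇒ sig = [2:1]
  P={2,3,7}:  v_{2} + v_{3} + v_{7} = v_{5}  ⇒ sig = [3:1]

Sorted signature multiset PRS(X):
    |P|=2: 3 collections, coeffs (), (1), (1)
    |P|=3: 1 collection, coeffs (1)


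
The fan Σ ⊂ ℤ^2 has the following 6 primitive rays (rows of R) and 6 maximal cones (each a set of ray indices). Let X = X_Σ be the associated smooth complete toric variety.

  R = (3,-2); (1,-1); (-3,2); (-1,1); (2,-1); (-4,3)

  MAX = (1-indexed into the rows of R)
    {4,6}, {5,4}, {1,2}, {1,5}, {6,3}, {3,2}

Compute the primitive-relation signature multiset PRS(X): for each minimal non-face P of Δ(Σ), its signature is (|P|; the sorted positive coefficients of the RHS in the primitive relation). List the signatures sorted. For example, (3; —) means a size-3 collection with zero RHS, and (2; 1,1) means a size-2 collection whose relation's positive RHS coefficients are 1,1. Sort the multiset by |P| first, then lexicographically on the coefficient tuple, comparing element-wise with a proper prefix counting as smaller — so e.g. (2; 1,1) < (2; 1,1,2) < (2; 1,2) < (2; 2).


9 collections generate NE(X_Σ); each relation:

  • {1,3}:  v_{1} + v_{3} = 0  so sig = (2; —)
  • {2,4}:  v_{2} + v_{4} = 0  so sig = (2; —)
  • {1,4}:  v_{1} + v_{4} = v_{5}  so sig = (2; 1)
  • {1,6}:  v_{1} + v_{6} = v_{4}  so sig = (2; 1)
  • {2,5}:  v_{2} + v_{5} = v_{1}  so sig = (2; 1)
  • {2,6}:  v_{2} + v_{6} = v_{3}  so sig = (2; 1)
  • {3,4}:  v_{3} + v_{4} = v_{6}  so sig = (2; 1)
  • {3,5}:  v_{3} + v_{5} = v_{4}  so sig = (2; 1)
  • {5,6}:  v_{5} + v_{6} = 2·v_{4}  so sig = (2; 2)

Sorted signature multiset PRS(X):
[(2; —), (2; —), (2; 1), (2; 1), (2; 1), (2; 1), (2; 1), (2; 1), (2; 2)]


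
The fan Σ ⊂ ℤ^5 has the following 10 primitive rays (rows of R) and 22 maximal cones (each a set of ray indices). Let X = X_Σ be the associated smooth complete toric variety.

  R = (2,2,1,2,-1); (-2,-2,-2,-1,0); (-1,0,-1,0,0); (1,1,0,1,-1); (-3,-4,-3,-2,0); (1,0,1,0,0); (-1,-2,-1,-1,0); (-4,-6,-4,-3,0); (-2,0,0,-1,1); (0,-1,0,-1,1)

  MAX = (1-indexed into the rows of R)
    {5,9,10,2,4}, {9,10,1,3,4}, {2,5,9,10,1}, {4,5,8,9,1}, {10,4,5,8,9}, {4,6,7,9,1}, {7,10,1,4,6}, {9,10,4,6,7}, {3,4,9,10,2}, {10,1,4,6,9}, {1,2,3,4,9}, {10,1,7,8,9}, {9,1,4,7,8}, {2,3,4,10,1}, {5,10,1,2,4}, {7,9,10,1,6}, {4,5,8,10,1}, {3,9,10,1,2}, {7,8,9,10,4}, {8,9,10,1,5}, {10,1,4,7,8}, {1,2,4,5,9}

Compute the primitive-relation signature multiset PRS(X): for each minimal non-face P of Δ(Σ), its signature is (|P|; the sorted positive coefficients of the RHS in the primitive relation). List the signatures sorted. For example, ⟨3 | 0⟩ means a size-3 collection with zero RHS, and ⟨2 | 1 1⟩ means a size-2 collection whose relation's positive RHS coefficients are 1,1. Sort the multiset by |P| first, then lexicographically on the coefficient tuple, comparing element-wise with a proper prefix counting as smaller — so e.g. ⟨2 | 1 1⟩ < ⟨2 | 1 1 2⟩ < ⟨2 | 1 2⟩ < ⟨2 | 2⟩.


14 collections generate NE(X_Σ); each relation:

  • {3,6}:  v_{3} + v_{6} = 0 ; sig = ⟨2 | 0⟩
  • {2,6}:  v_{2} + v_{6} = v_{7} ; sig = ⟨2 | 1⟩
  • {2,7}:  v_{2} + v_{7} = v_{5} ; sig = ⟨2 | 1⟩
  • {3,7}:  v_{3} + v_{7} = v_{2} ; sig = ⟨2 | 1⟩
  • {5,7}:  v_{5} + v_{7} = v_{8} ; sig = ⟨2 | 1⟩
  • {3,8}:  v_{3} + v_{8} = v_{2} + v_{5} ; sig = ⟨2 | 1 1⟩
  • {2,8}:  v_{2} + v_{8} = 2·v_{5} ; sig = ⟨2 | 2⟩
  • {3,5}:  v_{3} + v_{5} = 2·v_{2} ; sig = ⟨2 | 2⟩
  • {5,6}:  v_{5} + v_{6} = 2·v_{7} ; sig = ⟨2 | 2⟩
  • {6,8}:  v_{6} + v_{8} = 3·v_{7} ; sig = ⟨2 | 3⟩
  • {1,4,7,9,10}:  v_{1} + v_{4} + v_{7} + v_{9} + v_{10} = 0 ; sig = ⟨5 | 0⟩
  • {1,2,4,9,10}:  v_{1} + v_{2} + v_{4} + v_{9} + v_{10} = v_{3} ; sig = ⟨5 | 1⟩
  • {1,4,5,9,10}:  v_{1} + v_{4} + v_{5} + v_{9} + v_{10} = v_{2} ; sig = ⟨5 | 1⟩
  • {1,4,8,9,10}:  v_{1} + v_{4} + v_{8} + v_{9} + v_{10} = v_{5} ; sig = ⟨5 | 1⟩

Hence PRS(X_Σ) =
    |P|=2: 10 collections, coeffs (), (1), (1), (1), (1), (1,1), (2), (2), (2), (3)
    |P|=5: 4 collections, coeffs (), (1), (1), (1)


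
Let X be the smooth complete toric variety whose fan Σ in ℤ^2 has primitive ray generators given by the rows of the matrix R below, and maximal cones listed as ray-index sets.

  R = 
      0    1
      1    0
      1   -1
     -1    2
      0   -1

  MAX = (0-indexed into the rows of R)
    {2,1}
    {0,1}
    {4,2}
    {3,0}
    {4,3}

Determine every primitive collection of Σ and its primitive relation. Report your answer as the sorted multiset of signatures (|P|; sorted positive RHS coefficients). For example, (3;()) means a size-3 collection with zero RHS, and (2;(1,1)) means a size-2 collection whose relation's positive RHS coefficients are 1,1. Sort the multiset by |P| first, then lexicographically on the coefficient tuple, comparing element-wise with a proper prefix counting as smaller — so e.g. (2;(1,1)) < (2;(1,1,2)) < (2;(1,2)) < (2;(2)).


5 collections generate NE(X_Σ); each relation:

  • {0,4}:  v_{0} + v_{4} = 0  ⇒ sig = (2;())
  • {0,2}:  v_{0} + v_{2} = v_{1}  ⇒ sig = (2;(1))
  • {1,4}:  v_{1} + v_{4} = v_{2}  ⇒ sig = (2;(1))
  • {2,3}:  v_{2} + v_{3} = v_{0}  ⇒ sig = (2;(1))
  • {1,3}:  v_{1} + v_{3} = 2·v_{0}  ⇒ sig = (2;(2))

Signatures (|P|; sorted positive RHS coefficients), sorted:
[(2;()), (2;(1)), (2;(1)), (2;(1)), (2;(2))]


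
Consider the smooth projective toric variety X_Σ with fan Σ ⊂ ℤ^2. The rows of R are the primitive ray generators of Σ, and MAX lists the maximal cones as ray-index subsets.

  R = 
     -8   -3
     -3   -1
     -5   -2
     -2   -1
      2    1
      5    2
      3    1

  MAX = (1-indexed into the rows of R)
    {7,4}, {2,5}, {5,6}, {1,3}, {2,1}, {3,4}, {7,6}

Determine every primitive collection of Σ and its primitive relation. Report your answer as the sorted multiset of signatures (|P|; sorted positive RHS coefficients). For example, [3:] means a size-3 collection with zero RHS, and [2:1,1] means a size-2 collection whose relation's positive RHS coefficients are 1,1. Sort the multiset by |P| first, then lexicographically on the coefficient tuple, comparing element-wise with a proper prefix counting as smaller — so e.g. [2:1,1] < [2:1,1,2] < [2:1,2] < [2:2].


The 14 primitive collections of Σ (r=7, n=2):

  P = {2,7}:  v_{2} + v_{7} = 0 ; sig = [2:]
  P = {3,6}:  v_{3} + v_{6} = 0 ; sig = [2:]
  P = {4,5}:  v_{4} + v_{5} = 0 ; sig = [2:]
  P = {1,6}:  v_{1} + v_{6} = v_{2} ; sig = [2:1]
  P = {1,7}:  v_{1} + v_{7} = v_{3} ; sig = [2:1]
  P = {2,3}:  v_{2} + v_{3} = v_{1} ; sig = [2:1]
  P = {2,4}:  v_{2} + v_{4} = v_{3} ; sig = [2:1]
  P = {2,6}:  v_{2} + v_{6} = v_{5} ; sig = [2:1]
  P = {3,5}:  v_{3} + v_{5} = v_{2} ; sig = [2:1]
  P = {3,7}:  v_{3} + v_{7} = v_{4} ; sig = [2:1]
  P = {4,6}:  v_{4} + v_{6} = v_{7} ; sig = [2:1]
  P = {5,7}:  v_{5} + v_{7} = v_{6} ; sig = [2:1]
  P = {1,4}:  v_{1} + v_{4} = 2·v_{3} ; sig = [2:2]
  P = {1,5}:  v_{1} + v_{5} = 2·v_{2} ; sig = [2:2]

Sorted signature multiset PRS(X):
{ [2:] ×3,  [2:1] ×9,  [2:2] ×2 }


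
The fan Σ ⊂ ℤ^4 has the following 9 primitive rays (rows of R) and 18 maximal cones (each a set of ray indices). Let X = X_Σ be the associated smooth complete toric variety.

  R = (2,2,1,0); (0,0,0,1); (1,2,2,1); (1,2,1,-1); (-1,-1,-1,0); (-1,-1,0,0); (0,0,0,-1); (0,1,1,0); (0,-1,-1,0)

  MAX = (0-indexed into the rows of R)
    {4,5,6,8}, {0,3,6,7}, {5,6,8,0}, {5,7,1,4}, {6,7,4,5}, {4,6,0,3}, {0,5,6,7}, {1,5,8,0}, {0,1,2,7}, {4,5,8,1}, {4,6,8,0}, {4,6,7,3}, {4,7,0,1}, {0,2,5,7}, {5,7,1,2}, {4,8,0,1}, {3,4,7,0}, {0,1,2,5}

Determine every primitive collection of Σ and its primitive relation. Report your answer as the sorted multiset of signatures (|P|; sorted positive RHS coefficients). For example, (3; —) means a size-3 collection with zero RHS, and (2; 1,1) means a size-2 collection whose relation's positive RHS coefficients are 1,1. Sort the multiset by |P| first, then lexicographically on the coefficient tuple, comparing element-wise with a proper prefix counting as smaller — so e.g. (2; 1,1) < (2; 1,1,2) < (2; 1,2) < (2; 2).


The 12 primitive collections of Σ (r=9, n=4):

  {1,6}:  v_{1} + v_{6} = 0  so sig = (2; —)
  {7,8}:  v_{7} + v_{8} = 0  so sig = (2; —)
  {2,4}:  v_{2} + v_{4} = v_{1} + v_{7}  so sig = (2; 1,1)
  {3,5}:  v_{3} + v_{5} = v_{6} + v_{7}  so sig = (2; 1,1)
  {1,3}:  v_{1} + v_{3} = v_{0} + v_{4} + v_{7}  so sig = (2; 1,1,1)
  {2,6}:  v_{2} + v_{6} = v_{0} + v_{5} + v_{7}  so sig = (2; 1,1,1)
  {2,8}:  v_{2} + v_{8} = v_{0} + v_{1} + v_{5}  so sig = (2; 1,1,1)
  {3,8}:  v_{3} + v_{8} = v_{0} + v_{4} + v_{6}  so sig = (2; 1,1,1)
  {2,3}:  v_{2} + v_{3} = v_{0} + 2·v_{7}  so sig = (2; 1,2)
  {0,4,5}:  v_{0} + v_{4} + v_{5} = 0  so sig = (3; —)
  {0,1,5,7}:  v_{0} + v_{1} + v_{5} + v_{7} = v_{2}  so sig = (4; 1)
  {0,4,6,7}:  v_{0} + v_{4} + v_{6} + v_{7} = v_{3}  so sig = (4; 1)

Hence PRS(X_Σ) =
    (2; —)
    (2; —)
    (2; 1,1)
    (2; 1,1)
    (2; 1,1,1)
    (2; 1,1,1)
    (2; 1,1,1)
    (2; 1,1,1)
    (2; 1,2)
    (3; —)
    (4; 1)
    (4; 1)


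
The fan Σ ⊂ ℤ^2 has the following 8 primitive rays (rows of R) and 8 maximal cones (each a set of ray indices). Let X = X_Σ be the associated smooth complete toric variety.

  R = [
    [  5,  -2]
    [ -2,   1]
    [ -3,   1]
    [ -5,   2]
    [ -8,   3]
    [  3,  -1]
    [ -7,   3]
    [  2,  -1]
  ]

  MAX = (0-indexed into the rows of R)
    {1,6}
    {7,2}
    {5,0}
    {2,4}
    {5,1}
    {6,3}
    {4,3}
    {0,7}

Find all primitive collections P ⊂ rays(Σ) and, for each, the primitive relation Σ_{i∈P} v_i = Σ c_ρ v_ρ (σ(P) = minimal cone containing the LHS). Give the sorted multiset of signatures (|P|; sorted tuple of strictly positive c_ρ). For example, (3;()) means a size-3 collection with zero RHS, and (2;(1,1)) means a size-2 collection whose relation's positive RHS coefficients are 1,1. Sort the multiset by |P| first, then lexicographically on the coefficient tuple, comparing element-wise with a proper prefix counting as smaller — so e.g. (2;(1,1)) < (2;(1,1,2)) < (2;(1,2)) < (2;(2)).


20 collections generate NE(X_Σ); each relation:

  {0,3}:  v_{0} + v_{3} = 0 — sig = (2;())
  {1,7}:  v_{1} + v_{7} = 0 — sig = (2;())
  {2,5}:  v_{2} + v_{5} = 0 — sig = (2;())
  {0,1}:  v_{0} + v_{1} = v_{5} — sig = (2;(1))
  {0,2}:  v_{0} + v_{2} = v_{7} — sig = (2;(1))
  {0,4}:  v_{0} + v_{4} = v_{2} — sig = (2;(1))
  {0,6}:  v_{0} + v_{6} = v_{1} — sig = (2;(1))
  {1,2}:  v_{1} + v_{2} = v_{3} — sig = (2;(1))
  {1,3}:  v_{1} + v_{3} = v_{6} — sig = (2;(1))
  {2,3}:  v_{2} + v_{3} = v_{4} — sig = (2;(1))
  {3,5}:  v_{3} + v_{5} = v_{1} — sig = (2;(1))
  {3,7}:  v_{3} + v_{7} = v_{2} — sig = (2;(1))
  {4,5}:  v_{4} + v_{5} = v_{3} — sig = (2;(1))
  {5,7}:  v_{5} + v_{7} = v_{0} — sig = (2;(1))
  {6,7}:  v_{6} + v_{7} = v_{3} — sig = (2;(1))
  {1,4}:  v_{1} + v_{4} = 2·v_{3} — sig = (2;(2))
  {2,6}:  v_{2} + v_{6} = 2·v_{3} — sig = (2;(2))
  {4,7}:  v_{4} + v_{7} = 2·v_{2} — sig = (2;(2))
  {5,6}:  v_{5} + v_{6} = 2·v_{1} — sig = (2;(2))
  {4,6}:  v_{4} + v_{6} = 3·v_{3} — sig = (2;(3))

Sorted signature multiset PRS(X):
    (2;())
    (2;())
    (2;())
    (2;(1))
    (2;(1))
    (2;(1))
    (2;(1))
    (2;(1))
    (2;(1))
    (2;(1))
    (2;(1))
    (2;(1))
    (2;(1))
    (2;(1))
    (2;(1))
    (2;(2))
    (2;(2))
    (2;(2))
    (2;(2))
    (2;(3))


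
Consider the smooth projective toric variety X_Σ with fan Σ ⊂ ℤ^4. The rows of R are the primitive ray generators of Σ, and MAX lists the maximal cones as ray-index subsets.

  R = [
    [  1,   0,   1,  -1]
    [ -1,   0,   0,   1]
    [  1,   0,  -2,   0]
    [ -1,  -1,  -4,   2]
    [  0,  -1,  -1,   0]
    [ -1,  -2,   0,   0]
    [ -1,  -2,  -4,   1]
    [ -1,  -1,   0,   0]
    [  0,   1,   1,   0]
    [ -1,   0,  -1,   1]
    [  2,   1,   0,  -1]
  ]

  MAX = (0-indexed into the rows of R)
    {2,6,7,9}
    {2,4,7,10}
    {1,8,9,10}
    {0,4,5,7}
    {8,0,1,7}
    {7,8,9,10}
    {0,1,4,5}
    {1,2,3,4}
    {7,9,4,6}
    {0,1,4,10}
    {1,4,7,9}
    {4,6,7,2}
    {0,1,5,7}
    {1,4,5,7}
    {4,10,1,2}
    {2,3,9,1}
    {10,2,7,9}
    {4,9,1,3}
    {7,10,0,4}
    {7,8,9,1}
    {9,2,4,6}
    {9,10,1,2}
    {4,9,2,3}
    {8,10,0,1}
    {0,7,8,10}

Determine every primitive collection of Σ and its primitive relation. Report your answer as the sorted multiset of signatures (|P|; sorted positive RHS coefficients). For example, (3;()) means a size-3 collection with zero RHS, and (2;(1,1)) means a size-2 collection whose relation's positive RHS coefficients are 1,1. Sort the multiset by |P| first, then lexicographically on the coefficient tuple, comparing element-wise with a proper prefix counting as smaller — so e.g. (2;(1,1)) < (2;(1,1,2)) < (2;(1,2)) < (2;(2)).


|primitive collections| = 25. Relations:

  • {0,9}:  v_{0} + v_{9} = 0  so sig = (2;())
  • {4,8}:  v_{4} + v_{8} = 0  so sig = (2;())
  • {0,2}:  v_{0} + v_{2} = v_{4} + v_{10}  so sig = (2;(1,1))
  • {2,8}:  v_{2} + v_{8} = v_{9} + v_{10}  so sig = (2;(1,1))
  • {5,10}:  v_{5} + v_{10} = v_{0} + v_{4}  so sig = (2;(1,1))
  • {0,3}:  v_{0} + v_{3} = v_{1} + v_{2} + v_{4}  so sig = (2;(1,1,1))
  • {0,6}:  v_{0} + v_{6} = v_{2} + v_{4} + v_{7}  so sig = (2;(1,1,1))
  • {3,8}:  v_{3} + v_{8} = v_{1} + v_{2} + v_{9}  so sig = (2;(1,1,1))
  • {5,8}:  v_{5} + v_{8} = v_{0} + v_{1} + v_{7}  so sig = (2;(1,1,1))
  • {5,9}:  v_{5} + v_{9} = v_{1} + v_{4} + v_{7}  so sig = (2;(1,1,1))
  • {6,8}:  v_{6} + v_{8} = v_{2} + v_{7} + v_{9}  so sig = (2;(1,1,1))
  • {3,5}:  v_{3} + v_{5} = v_{1} + 3·v_{4} + v_{9}  so sig = (2;(1,1,3))
  • {5,6}:  v_{5} + v_{6} = 3·v_{4} + v_{7} + v_{9}  so sig = (2;(1,1,3))
  • {3,10}:  v_{3} + v_{10} = v_{1} + 2·v_{2}  so sig = (2;(1,2))
  • {6,10}:  v_{6} + v_{10} = 2·v_{2} + v_{7}  so sig = (2;(1,2))
  • {3,6}:  v_{3} + v_{6} = v_{2} + 3·v_{4} + 3·v_{9}  so sig = (2;(1,3,3))
  • {2,5}:  v_{2} + v_{5} = 2·v_{4}  so sig = (2;(2))
  • {1,6}:  v_{1} + v_{6} = 2·v_{4} + 2·v_{9}  so sig = (2;(2,2))
  • {3,7}:  v_{3} + v_{7} = 2·v_{4} + 2·v_{9}  so sig = (2;(2,2))
  • {1,7,10}:  v_{1} + v_{7} + v_{10} = 0  so sig = (3;())
  • {4,9,10}:  v_{4} + v_{9} + v_{10} = v_{2}  so sig = (3;(1))
  • {1,2,7}:  v_{1} + v_{2} + v_{7} = v_{4} + v_{9}  so sig = (3;(1,1))
  • {0,1,4,7}:  v_{0} + v_{1} + v_{4} + v_{7} = v_{5}  so sig = (4;(1))
  • {1,2,4,9}:  v_{1} + v_{2} + v_{4} + v_{9} = v_{3}  so sig = (4;(1))
  • {2,4,7,9}:  v_{2} + v_{4} + v_{7} + v_{9} = v_{6}  so sig = (4;(1))

Signatures (|P|; sorted positive RHS coefficients), sorted:
    |P|=2: 19 collections, coeffs (), (), (1,1), (1,1), (1,1), (1,1,1), (1,1,1), (1,1,1), (1,1,1), (1,1,1), (1,1,1), (1,1,3), (1,1,3), (1,2), (1,2), (1,3,3), (2), (2,2), (2,2)
    |P|=3: 3 collections, coeffs (), (1), (1,1)
    |P|=4: 3 collections, coeffs (1), (1), (1)


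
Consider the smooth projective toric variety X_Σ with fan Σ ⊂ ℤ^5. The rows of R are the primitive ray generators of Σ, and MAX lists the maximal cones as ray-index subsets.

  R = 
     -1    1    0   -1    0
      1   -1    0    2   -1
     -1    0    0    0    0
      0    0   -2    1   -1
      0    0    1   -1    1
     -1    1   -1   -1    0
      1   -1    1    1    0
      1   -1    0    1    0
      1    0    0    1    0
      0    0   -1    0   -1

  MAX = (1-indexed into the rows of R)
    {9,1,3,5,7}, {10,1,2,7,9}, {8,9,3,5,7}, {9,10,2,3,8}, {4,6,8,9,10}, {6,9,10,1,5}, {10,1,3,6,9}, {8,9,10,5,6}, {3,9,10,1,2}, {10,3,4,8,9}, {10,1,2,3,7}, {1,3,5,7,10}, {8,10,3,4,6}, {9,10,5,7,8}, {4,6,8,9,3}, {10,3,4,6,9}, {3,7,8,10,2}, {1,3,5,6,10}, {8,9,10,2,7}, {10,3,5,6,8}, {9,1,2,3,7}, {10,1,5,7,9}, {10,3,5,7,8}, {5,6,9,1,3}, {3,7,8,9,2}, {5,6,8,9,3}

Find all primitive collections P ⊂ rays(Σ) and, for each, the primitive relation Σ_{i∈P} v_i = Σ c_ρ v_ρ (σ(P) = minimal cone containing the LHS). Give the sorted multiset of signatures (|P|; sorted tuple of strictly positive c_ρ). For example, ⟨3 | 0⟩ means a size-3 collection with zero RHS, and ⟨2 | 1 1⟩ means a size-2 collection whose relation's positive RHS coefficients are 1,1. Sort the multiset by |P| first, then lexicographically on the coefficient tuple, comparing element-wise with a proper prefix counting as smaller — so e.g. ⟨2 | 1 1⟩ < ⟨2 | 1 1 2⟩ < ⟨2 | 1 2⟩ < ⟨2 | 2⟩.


|primitive collections| = 11. Relations:

  P={1,8}:  v_{1} + v_{8} = 0  ⇒ sig = ⟨2 | 0⟩
  P={6,7}:  v_{6} + v_{7} = 0  ⇒ sig = ⟨2 | 0⟩
  P={2,5}:  v_{2} + v_{5} = v_{7}  ⇒ sig = ⟨2 | 1⟩
  P={4,5}:  v_{4} + v_{5} = v_{6} + v_{8}  ⇒ sig = ⟨2 | 1 1⟩
  P={2,6}:  v_{2} + v_{6} = v_{3} + v_{9} + v_{10}  ⇒ sig = ⟨2 | 1 1 1⟩
  P={1,4}:  v_{1} + v_{4} = v_{3} + v_{6} + v_{9} + v_{10}  ⇒ sig = ⟨2 | 1 1 1 1⟩
  P={4,7}:  v_{4} + v_{7} = v_{3} + v_{8} + v_{9} + v_{10}  ⇒ sig = ⟨2 | 1 1 1 1⟩
  P={2,4}:  v_{2} + v_{4} = 2·v_{3} + v_{8} + 2·v_{9} + 2·v_{10}  ⇒ sig = ⟨2 | 1 2 2 2⟩
  P={3,5,9,10}:  v_{3} + v_{5} + v_{9} + v_{10} = 0  ⇒ sig = ⟨4 | 0⟩
  P={3,7,9,10}:  v_{3} + v_{7} + v_{9} + v_{10} = v_{2}  ⇒ sig = ⟨4 | 1⟩
  P={3,6,8,9,10}:  v_{3} + v_{6} + v_{8} + v_{9} + v_{10} = v_{4}  ⇒ sig = ⟨5 | 1⟩

so the primitive-relation signature multiset is
{ ⟨2 | 0⟩ ×2,  ⟨2 | 1⟩,  ⟨2 | 1 1⟩,  ⟨2 | 1 1 1⟩,  ⟨2 | 1 1 1 1⟩ ×2,  ⟨2 | 1 2 2 2⟩,  ⟨4 | 0⟩,  ⟨4 | 1⟩,  ⟨5 | 1⟩ }
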